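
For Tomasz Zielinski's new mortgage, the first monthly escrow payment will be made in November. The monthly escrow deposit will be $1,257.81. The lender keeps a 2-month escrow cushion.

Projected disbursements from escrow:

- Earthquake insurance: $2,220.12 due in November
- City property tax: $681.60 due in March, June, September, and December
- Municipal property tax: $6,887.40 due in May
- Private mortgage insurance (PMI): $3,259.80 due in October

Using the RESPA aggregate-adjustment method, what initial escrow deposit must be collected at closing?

$4,181.67

Cushion = 2 × $1,257.81 = $2,515.62
Trial balance (start $0, +$1,257.81 each month, − disbursements):
  Nov: +$1,257.81 − $2,220.12 → -$962.31
  Dec: +$1,257.81 − $681.60 → -$386.10
  Jan: +$1,257.81 → $871.71
  Feb: +$1,257.81 → $2,129.52
  Mar: +$1,257.81 − $681.60 → $2,705.73
  Apr: +$1,257.81 → $3,963.54
  May: +$1,257.81 − $6,887.40 → -$1,666.05
  Jun: +$1,257.81 − $681.60 → -$1,089.84
  Jul: +$1,257.81 → $167.97
  Aug: +$1,257.81 → $1,425.78
  Sep: +$1,257.81 − $681.60 → $2,001.99
  Oct: +$1,257.81 − $3,259.80 → $0.00
Lowest trial balance = -$1,666.05 (May)
Initial deposit = cushion − low point = $2,515.62 − (-$1,666.05) = $4,181.67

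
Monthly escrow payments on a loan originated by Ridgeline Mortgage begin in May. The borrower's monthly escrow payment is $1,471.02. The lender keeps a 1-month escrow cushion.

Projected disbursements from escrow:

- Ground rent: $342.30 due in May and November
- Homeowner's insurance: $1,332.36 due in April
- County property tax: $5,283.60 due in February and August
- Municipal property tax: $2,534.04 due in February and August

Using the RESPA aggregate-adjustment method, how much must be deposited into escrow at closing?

Cushion = 1 × $1,471.02 = $1,471.02
Trial balance (start $0, +$1,471.02 each month, − disbursements):
  May: +$1,471.02 − $342.30 → $1,128.72
  Jun: +$1,471.02 → $2,599.74
  Jul: +$1,471.02 → $4,070.76
  Aug: +$1,471.02 − $7,817.64 → -$2,275.86
  Sep: +$1,471.02 → -$804.84
  Oct: +$1,471.02 → $666.18
  Nov: +$1,471.02 − $342.30 → $1,794.90
  Dec: +$1,471.02 → $3,265.92
  Jan: +$1,471.02 → $4,736.94
  Feb: +$1,471.02 − $7,817.64 → -$1,609.68
  Mar: +$1,471.02 → -$138.66
  Apr: +$1,471.02 − $1,332.36 → $0.00
Lowest trial balance = -$2,275.86 (Aug)
Initial deposit = cushion − low point = $1,471.02 − (-$2,275.86) = $3,746.88

$3,746.88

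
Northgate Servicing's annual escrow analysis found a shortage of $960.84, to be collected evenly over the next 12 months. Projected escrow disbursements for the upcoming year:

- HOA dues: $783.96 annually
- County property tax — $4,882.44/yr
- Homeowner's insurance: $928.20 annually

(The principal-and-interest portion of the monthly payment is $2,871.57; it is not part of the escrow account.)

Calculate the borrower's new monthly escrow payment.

HOA dues = $783.96 per year
County property tax = $4,882.44 per year
Homeowner's insurance = $928.20 per year
Combined annual = $6,594.60
Monthly = $6,594.60 ÷ 12 = $549.55
Shortage per month = $960.84 / 12 = $80.07
New monthly escrow = $549.55 + $80.07 = $629.62

$629.62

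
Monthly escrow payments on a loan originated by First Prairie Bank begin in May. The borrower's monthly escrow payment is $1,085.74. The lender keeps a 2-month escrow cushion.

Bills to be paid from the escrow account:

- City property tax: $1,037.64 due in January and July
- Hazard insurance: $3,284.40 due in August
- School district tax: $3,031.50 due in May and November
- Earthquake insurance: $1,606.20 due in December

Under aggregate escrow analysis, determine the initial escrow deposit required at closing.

Cushion = 2 × $1,085.74 = $2,171.48
Trial balance (start $0, +$1,085.74 each month, − disbursements):
  May: +$1,085.74 − $3,031.50 → -$1,945.76
  Jun: +$1,085.74 → -$860.02
  Jul: +$1,085.74 − $1,037.64 → -$811.92
  Aug: +$1,085.74 − $3,284.40 → -$3,010.58
  Sep: +$1,085.74 → -$1,924.84
  Oct: +$1,085.74 → -$839.10
  Nov: +$1,085.74 − $3,031.50 → -$2,784.86
  Dec: +$1,085.74 − $1,606.20 → -$3,305.32
  Jan: +$1,085.74 − $1,037.64 → -$3,257.22
  Feb: +$1,085.74 → -$2,171.48
  Mar: +$1,085.74 → -$1,085.74
  Apr: +$1,085.74 → $0.00
Lowest trial balance = -$3,305.32 (Dec)
Initial deposit = cushion − low point = $2,171.48 − (-$3,305.32) = $5,476.80

$5,476.80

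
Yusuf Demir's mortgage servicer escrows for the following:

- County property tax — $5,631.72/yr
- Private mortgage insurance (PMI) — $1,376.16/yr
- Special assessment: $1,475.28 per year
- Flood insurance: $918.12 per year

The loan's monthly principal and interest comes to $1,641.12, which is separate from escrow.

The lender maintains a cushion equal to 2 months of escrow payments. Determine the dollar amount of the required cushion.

County property tax: $5,631.72
Private mortgage insurance (PMI): $1,376.16
Special assessment: $1,475.28
Flood insurance: $918.12
Total annual escrow = $5,631.72 + $1,376.16 + $1,475.28 + $918.12 = $9,401.28
Monthly = $9,401.28 ÷ 12 = $783.44
Required cushion = 2 × $783.44 = $1,566.88

$1,566.88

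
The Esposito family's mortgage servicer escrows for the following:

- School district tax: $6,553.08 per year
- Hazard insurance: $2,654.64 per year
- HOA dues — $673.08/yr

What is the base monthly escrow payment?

School district tax = $6,553.08 annually
Hazard insurance = $2,654.64 annually
HOA dues = $673.08 annually
Total per year = $6,553.08 + $2,654.64 + $673.08 = $9,880.80
Per month = $9,880.80 / 12 = $823.40

$823.40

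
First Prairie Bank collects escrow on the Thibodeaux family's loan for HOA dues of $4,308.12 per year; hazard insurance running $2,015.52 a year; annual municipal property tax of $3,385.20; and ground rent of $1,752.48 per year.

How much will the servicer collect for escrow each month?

$955.11

HOA dues = $4,308.12 annually
Hazard insurance = $2,015.52 annually
Municipal property tax = $3,385.20 annually
Ground rent = $1,752.48 annually
Yearly total = $4,308.12 + $2,015.52 + $3,385.20 + $1,752.48 = $11,461.32
Per month = $11,461.32 / 12 = $955.11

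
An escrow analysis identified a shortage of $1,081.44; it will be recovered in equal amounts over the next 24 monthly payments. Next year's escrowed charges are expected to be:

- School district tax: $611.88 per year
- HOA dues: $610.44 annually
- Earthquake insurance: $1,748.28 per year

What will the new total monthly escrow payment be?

$292.61

School district tax: $611.88 annually
HOA dues: $610.44 annually
Earthquake insurance: $1,748.28 annually
Total per year = $2,970.60
Monthly escrow = $2,970.60 ÷ 12 = $247.55
Monthly shortage recovery: $1,081.44 / 24 = $45.06
Adjusted monthly = $247.55 + $45.06 = $292.61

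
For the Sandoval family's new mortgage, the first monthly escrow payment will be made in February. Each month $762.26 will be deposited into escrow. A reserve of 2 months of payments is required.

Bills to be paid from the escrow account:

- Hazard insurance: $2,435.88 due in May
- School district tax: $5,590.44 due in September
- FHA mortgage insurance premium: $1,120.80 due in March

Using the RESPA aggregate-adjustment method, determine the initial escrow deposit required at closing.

Cushion = 2 × $762.26 = $1,524.52
Trial balance (start $0, +$762.26 each month, − disbursements):
  Feb: +$762.26 → $762.26
  Mar: +$762.26 − $1,120.80 → $403.72
  Apr: +$762.26 → $1,165.98
  May: +$762.26 − $2,435.88 → -$507.64
  Jun: +$762.26 → $254.62
  Jul: +$762.26 → $1,016.88
  Aug: +$762.26 → $1,779.14
  Sep: +$762.26 − $5,590.44 → -$3,049.04
  Oct: +$762.26 → -$2,286.78
  Nov: +$762.26 → -$1,524.52
  Dec: +$762.26 → -$762.26
  Jan: +$762.26 → $0.00
Lowest trial balance = -$3,049.04 (Sep)
Initial deposit = cushion − low point = $1,524.52 − (-$3,049.04) = $4,573.56

$4,573.56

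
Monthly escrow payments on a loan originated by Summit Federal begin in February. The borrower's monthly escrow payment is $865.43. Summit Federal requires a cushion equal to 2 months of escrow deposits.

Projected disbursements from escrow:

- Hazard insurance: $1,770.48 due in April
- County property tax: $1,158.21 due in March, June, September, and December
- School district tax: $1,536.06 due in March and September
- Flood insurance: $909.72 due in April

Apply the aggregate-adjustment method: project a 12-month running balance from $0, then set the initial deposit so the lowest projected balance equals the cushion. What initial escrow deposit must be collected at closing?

Cushion = 2 × $865.43 = $1,730.86
Trial balance (start $0, +$865.43 each month, − disbursements):
  Feb: +$865.43 → $865.43
  Mar: +$865.43 − $2,694.27 → -$963.41
  Apr: +$865.43 − $2,680.20 → -$2,778.18
  May: +$865.43 → -$1,912.75
  Jun: +$865.43 − $1,158.21 → -$2,205.53
  Jul: +$865.43 → -$1,340.10
  Aug: +$865.43 → -$474.67
  Sep: +$865.43 − $2,694.27 → -$2,303.51
  Oct: +$865.43 → -$1,438.08
  Nov: +$865.43 → -$572.65
  Dec: +$865.43 − $1,158.21 → -$865.43
  Jan: +$865.43 → $0.00
Lowest trial balance = -$2,778.18 (Apr)
Initial deposit = cushion − low point = $1,730.86 − (-$2,778.18) = $4,509.04

$4,509.04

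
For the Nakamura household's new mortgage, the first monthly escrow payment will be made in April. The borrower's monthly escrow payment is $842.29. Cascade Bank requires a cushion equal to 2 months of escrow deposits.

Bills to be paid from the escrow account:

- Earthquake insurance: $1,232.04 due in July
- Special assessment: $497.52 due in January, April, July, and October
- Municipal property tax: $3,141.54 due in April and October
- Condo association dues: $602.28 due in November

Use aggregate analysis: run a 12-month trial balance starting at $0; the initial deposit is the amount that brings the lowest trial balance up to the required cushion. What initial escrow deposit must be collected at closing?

$4,796.23

Cushion = 2 × $842.29 = $1,684.58
Trial balance (start $0, +$842.29 each month, − disbursements):
  Apr: +$842.29 − $3,639.06 → -$2,796.77
  May: +$842.29 → -$1,954.48
  Jun: +$842.29 → -$1,112.19
  Jul: +$842.29 − $1,729.56 → -$1,999.46
  Aug: +$842.29 → -$1,157.17
  Sep: +$842.29 → -$314.88
  Oct: +$842.29 − $3,639.06 → -$3,111.65
  Nov: +$842.29 − $602.28 → -$2,871.64
  Dec: +$842.29 → -$2,029.35
  Jan: +$842.29 − $497.52 → -$1,684.58
  Feb: +$842.29 → -$842.29
  Mar: +$842.29 → $0.00
Lowest trial balance = -$3,111.65 (Oct)
Initial deposit = cushion − low point = $1,684.58 − (-$3,111.65) = $4,796.23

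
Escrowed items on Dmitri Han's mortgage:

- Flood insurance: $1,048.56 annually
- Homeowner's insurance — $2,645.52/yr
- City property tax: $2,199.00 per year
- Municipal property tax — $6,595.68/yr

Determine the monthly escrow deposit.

Flood insurance: $1,048.56 per year
Homeowner's insurance: $2,645.52 per year
City property tax: $2,199.00 per year
Municipal property tax: $6,595.68 per year
Annual escrow total = $1,048.56 + $2,645.52 + $2,199.00 + $6,595.68 = $12,488.76
Per month = $12,488.76 ÷ 12 = $1,040.73

$1,040.73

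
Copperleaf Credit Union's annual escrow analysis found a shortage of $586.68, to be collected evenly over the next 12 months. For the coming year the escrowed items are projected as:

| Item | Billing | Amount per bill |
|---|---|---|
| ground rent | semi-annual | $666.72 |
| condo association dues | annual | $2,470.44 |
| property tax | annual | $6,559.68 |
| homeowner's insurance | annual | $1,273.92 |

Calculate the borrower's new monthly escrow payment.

$1,018.68

Ground rent: $666.72 × 2 = $1,333.44 annually
Condo association dues: $2,470.44 annually
Property tax: $6,559.68 annually
Homeowner's insurance: $1,273.92 annually
Yearly total = $1,333.44 + $2,470.44 + $6,559.68 + $1,273.92 = $11,637.48
Per month = $11,637.48 / 12 = $969.79
Shortage per month = $586.68 ÷ 12 = $48.89
New monthly escrow = $969.79 + $48.89 = $1,018.68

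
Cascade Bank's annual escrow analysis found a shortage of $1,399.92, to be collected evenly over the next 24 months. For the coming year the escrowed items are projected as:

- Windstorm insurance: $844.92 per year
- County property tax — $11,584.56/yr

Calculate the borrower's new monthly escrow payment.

$1,094.12

Windstorm insurance = $844.92 per year
County property tax = $11,584.56 per year
Yearly total = $12,429.48
Monthly = $12,429.48 / 12 = $1,035.79
Monthly shortage recovery: $1,399.92 ÷ 24 = $58.33
New monthly escrow = $1,035.79 + $58.33 = $1,094.12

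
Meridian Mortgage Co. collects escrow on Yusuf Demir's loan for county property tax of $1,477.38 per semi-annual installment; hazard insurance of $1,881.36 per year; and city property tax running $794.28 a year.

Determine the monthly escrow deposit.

County property tax: $1,477.38 × 2 = $2,954.76 per year
Hazard insurance: $1,881.36 per year
City property tax: $794.28 per year
Total annual escrow = $2,954.76 + $1,881.36 + $794.28 = $5,630.40
Per month = $5,630.40 ÷ 12 = $469.20

$469.20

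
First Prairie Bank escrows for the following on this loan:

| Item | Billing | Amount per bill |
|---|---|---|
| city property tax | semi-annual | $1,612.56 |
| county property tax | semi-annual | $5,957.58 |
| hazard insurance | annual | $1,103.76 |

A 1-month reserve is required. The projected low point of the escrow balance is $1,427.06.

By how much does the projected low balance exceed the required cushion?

$73.39

City property tax = $1,612.56 × 2 = $3,225.12 annually
County property tax = $5,957.58 × 2 = $11,915.16 annually
Hazard insurance = $1,103.76 annually
Total per year = $16,244.04
Monthly = $16,244.04 / 12 = $1,353.67
Required reserve = 1 × $1,353.67 = $1,353.67
Excess over cushion: $1,427.06 − $1,353.67 = $73.39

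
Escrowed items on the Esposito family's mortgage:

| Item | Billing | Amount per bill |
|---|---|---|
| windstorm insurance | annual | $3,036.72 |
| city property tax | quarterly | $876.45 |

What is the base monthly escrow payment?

$545.21

Windstorm insurance — $3,036.72 per year
City property tax — $876.45 × 4 = $3,505.80 per year
Annual escrow total = $6,542.52
Per month = $6,542.52 / 12 = $545.21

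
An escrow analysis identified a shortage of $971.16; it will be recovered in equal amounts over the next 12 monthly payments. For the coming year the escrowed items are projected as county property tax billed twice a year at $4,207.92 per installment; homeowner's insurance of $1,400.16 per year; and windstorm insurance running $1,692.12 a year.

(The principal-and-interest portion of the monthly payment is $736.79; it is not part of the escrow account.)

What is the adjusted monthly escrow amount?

$1,039.94

County property tax: $4,207.92 × 2 = $8,415.84
Homeowner's insurance: $1,400.16
Windstorm insurance: $1,692.12
Yearly total = $8,415.84 + $1,400.16 + $1,692.12 = $11,508.12
Base monthly escrow = $11,508.12 ÷ 12 = $959.01
Shortage spread = $971.16 ÷ 12 = $80.93/mo
Adjusted monthly = $959.01 + $80.93 = $1,039.94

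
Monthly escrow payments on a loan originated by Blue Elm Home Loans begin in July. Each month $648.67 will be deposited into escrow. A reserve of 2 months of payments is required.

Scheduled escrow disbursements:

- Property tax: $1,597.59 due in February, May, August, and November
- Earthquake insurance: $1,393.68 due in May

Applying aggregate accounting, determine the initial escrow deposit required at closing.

$1,946.01

Cushion = 2 × $648.67 = $1,297.34
Trial balance (start $0, +$648.67 each month, − disbursements):
  Jul: +$648.67 → $648.67
  Aug: +$648.67 − $1,597.59 → -$300.25
  Sep: +$648.67 → $348.42
  Oct: +$648.67 → $997.09
  Nov: +$648.67 − $1,597.59 → $48.17
  Dec: +$648.67 → $696.84
  Jan: +$648.67 → $1,345.51
  Feb: +$648.67 − $1,597.59 → $396.59
  Mar: +$648.67 → $1,045.26
  Apr: +$648.67 → $1,693.93
  May: +$648.67 − $2,991.27 → -$648.67
  Jun: +$648.67 → $0.00
Lowest trial balance = -$648.67 (May)
Initial deposit = cushion − low point = $1,297.34 − (-$648.67) = $1,946.01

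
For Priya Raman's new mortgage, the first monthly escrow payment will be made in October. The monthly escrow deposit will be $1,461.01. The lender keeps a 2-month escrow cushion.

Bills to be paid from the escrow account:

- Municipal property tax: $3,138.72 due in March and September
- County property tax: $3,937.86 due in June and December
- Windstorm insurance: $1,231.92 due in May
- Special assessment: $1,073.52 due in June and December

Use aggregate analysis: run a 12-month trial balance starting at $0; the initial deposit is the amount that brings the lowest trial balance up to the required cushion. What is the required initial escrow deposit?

Cushion = 2 × $1,461.01 = $2,922.02
Trial balance (start $0, +$1,461.01 each month, − disbursements):
  Oct: +$1,461.01 → $1,461.01
  Nov: +$1,461.01 → $2,922.02
  Dec: +$1,461.01 − $5,011.38 → -$628.35
  Jan: +$1,461.01 → $832.66
  Feb: +$1,461.01 → $2,293.67
  Mar: +$1,461.01 − $3,138.72 → $615.96
  Apr: +$1,461.01 → $2,076.97
  May: +$1,461.01 − $1,231.92 → $2,306.06
  Jun: +$1,461.01 − $5,011.38 → -$1,244.31
  Jul: +$1,461.01 → $216.70
  Aug: +$1,461.01 → $1,677.71
  Sep: +$1,461.01 − $3,138.72 → $0.00
Lowest trial balance = -$1,244.31 (Jun)
Initial deposit = cushion − low point = $2,922.02 − (-$1,244.31) = $4,166.33

$4,166.33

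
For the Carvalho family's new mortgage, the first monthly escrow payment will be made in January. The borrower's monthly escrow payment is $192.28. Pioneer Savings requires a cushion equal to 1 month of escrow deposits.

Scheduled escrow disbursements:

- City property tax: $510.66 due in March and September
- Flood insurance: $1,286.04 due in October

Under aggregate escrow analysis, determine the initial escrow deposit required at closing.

$576.84

Cushion = 1 × $192.28 = $192.28
Trial balance (start $0, +$192.28 each month, − disbursements):
  Jan: +$192.28 → $192.28
  Feb: +$192.28 → $384.56
  Mar: +$192.28 − $510.66 → $66.18
  Apr: +$192.28 → $258.46
  May: +$192.28 → $450.74
  Jun: +$192.28 → $643.02
  Jul: +$192.28 → $835.30
  Aug: +$192.28 → $1,027.58
  Sep: +$192.28 − $510.66 → $709.20
  Oct: +$192.28 − $1,286.04 → -$384.56
  Nov: +$192.28 → -$192.28
  Dec: +$192.28 → $0.00
Lowest trial balance = -$384.56 (Oct)
Initial deposit = cushion − low point = $192.28 − (-$384.56) = $576.84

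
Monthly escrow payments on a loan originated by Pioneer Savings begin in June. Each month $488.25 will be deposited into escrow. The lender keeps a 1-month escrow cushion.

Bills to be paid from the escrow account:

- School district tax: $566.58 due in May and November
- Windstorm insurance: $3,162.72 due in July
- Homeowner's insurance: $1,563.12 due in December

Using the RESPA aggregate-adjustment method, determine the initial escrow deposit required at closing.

$2,674.47

Cushion = 1 × $488.25 = $488.25
Trial balance (start $0, +$488.25 each month, − disbursements):
  Jun: +$488.25 → $488.25
  Jul: +$488.25 − $3,162.72 → -$2,186.22
  Aug: +$488.25 → -$1,697.97
  Sep: +$488.25 → -$1,209.72
  Oct: +$488.25 → -$721.47
  Nov: +$488.25 − $566.58 → -$799.80
  Dec: +$488.25 − $1,563.12 → -$1,874.67
  Jan: +$488.25 → -$1,386.42
  Feb: +$488.25 → -$898.17
  Mar: +$488.25 → -$409.92
  Apr: +$488.25 → $78.33
  May: +$488.25 − $566.58 → $0.00
Lowest trial balance = -$2,186.22 (Jul)
Initial deposit = cushion − low point = $488.25 − (-$2,186.22) = $2,674.47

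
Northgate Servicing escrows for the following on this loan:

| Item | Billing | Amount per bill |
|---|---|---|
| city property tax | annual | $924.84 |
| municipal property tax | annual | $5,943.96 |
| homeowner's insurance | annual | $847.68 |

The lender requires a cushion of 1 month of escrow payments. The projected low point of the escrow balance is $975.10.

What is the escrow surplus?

City property tax: $924.84 per year
Municipal property tax: $5,943.96 per year
Homeowner's insurance: $847.68 per year
Annual escrow total = $924.84 + $5,943.96 + $847.68 = $7,716.48
Base monthly escrow = $7,716.48 ÷ 12 = $643.04
Required cushion = 1 × $643.04 = $643.04
Surplus = $975.10 − $643.04 = $332.06

$332.06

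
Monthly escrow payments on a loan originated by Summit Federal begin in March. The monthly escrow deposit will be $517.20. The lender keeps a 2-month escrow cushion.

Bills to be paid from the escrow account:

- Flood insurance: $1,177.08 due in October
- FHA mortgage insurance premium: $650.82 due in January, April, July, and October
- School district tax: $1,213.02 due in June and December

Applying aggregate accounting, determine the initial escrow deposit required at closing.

$1,551.60

Cushion = 2 × $517.20 = $1,034.40
Trial balance (start $0, +$517.20 each month, − disbursements):
  Mar: +$517.20 → $517.20
  Apr: +$517.20 − $650.82 → $383.58
  May: +$517.20 → $900.78
  Jun: +$517.20 − $1,213.02 → $204.96
  Jul: +$517.20 − $650.82 → $71.34
  Aug: +$517.20 → $588.54
  Sep: +$517.20 → $1,105.74
  Oct: +$517.20 − $1,827.90 → -$204.96
  Nov: +$517.20 → $312.24
  Dec: +$517.20 − $1,213.02 → -$383.58
  Jan: +$517.20 − $650.82 → -$517.20
  Feb: +$517.20 → $0.00
Lowest trial balance = -$517.20 (Jan)
Initial deposit = cushion − low point = $1,034.40 − (-$517.20) = $1,551.60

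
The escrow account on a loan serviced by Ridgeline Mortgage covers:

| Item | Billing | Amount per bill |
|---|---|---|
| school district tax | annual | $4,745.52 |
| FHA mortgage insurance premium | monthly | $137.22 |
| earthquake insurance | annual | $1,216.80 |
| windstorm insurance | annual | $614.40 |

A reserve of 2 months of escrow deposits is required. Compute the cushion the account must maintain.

$1,370.56

School district tax: $4,745.52 per year
FHA mortgage insurance premium: $137.22 × 12 = $1,646.64 per year
Earthquake insurance: $1,216.80 per year
Windstorm insurance: $614.40 per year
Total annual escrow = $8,223.36
Per month = $8,223.36 ÷ 12 = $685.28
Cushion = 2 × $685.28 = $1,370.56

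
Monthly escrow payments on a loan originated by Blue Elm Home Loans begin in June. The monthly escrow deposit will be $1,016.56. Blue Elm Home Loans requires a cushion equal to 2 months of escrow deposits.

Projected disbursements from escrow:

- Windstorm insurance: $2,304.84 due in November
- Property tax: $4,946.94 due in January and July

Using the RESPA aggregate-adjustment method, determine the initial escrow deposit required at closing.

$6,099.36

Cushion = 2 × $1,016.56 = $2,033.12
Trial balance (start $0, +$1,016.56 each month, − disbursements):
  Jun: +$1,016.56 → $1,016.56
  Jul: +$1,016.56 − $4,946.94 → -$2,913.82
  Aug: +$1,016.56 → -$1,897.26
  Sep: +$1,016.56 → -$880.70
  Oct: +$1,016.56 → $135.86
  Nov: +$1,016.56 − $2,304.84 → -$1,152.42
  Dec: +$1,016.56 → -$135.86
  Jan: +$1,016.56 − $4,946.94 → -$4,066.24
  Feb: +$1,016.56 → -$3,049.68
  Mar: +$1,016.56 → -$2,033.12
  Apr: +$1,016.56 → -$1,016.56
  May: +$1,016.56 → $0.00
Lowest trial balance = -$4,066.24 (Jan)
Initial deposit = cushion − low point = $2,033.12 − (-$4,066.24) = $6,099.36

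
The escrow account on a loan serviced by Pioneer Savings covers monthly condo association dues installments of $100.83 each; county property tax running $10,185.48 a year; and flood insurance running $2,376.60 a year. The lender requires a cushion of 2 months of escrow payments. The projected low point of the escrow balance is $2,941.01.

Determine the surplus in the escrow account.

$645.67

Condo association dues — $100.83 × 12 = $1,209.96 per year
County property tax — $10,185.48 per year
Flood insurance — $2,376.60 per year
Combined annual = $1,209.96 + $10,185.48 + $2,376.60 = $13,772.04
Monthly escrow = $13,772.04 ÷ 12 = $1,147.67
Required reserve = 2 × $1,147.67 = $2,295.34
Surplus = $2,941.01 − $2,295.34 = $645.67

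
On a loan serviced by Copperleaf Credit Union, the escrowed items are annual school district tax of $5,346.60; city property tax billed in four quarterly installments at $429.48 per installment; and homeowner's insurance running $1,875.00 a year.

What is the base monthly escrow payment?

$744.96

School district tax = $5,346.60 annually
City property tax = $429.48 × 4 = $1,717.92 annually
Homeowner's insurance = $1,875.00 annually
Total per year = $8,939.52
Per month = $8,939.52 / 12 = $744.96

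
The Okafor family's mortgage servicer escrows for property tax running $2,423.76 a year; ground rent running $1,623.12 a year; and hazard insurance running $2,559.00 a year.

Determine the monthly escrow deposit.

$550.49

Property tax: $2,423.76
Ground rent: $1,623.12
Hazard insurance: $2,559.00
Total per year = $2,423.76 + $1,623.12 + $2,559.00 = $6,605.88
Per month = $6,605.88 / 12 = $550.49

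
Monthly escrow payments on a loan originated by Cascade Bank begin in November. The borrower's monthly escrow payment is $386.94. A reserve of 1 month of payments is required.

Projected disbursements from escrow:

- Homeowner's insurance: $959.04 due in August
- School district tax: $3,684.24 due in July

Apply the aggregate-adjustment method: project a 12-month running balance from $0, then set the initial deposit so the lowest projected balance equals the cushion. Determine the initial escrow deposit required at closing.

$1,160.82

Cushion = 1 × $386.94 = $386.94
Trial balance (start $0, +$386.94 each month, − disbursements):
  Nov: +$386.94 → $386.94
  Dec: +$386.94 → $773.88
  Jan: +$386.94 → $1,160.82
  Feb: +$386.94 → $1,547.76
  Mar: +$386.94 → $1,934.70
  Apr: +$386.94 → $2,321.64
  May: +$386.94 → $2,708.58
  Jun: +$386.94 → $3,095.52
  Jul: +$386.94 − $3,684.24 → -$201.78
  Aug: +$386.94 − $959.04 → -$773.88
  Sep: +$386.94 → -$386.94
  Oct: +$386.94 → $0.00
Lowest trial balance = -$773.88 (Aug)
Initial deposit = cushion − low point = $386.94 − (-$773.88) = $1,160.82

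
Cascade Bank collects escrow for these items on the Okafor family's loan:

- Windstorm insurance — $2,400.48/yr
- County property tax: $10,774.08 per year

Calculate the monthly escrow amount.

$1,097.88

Windstorm insurance: $2,400.48 annually
County property tax: $10,774.08 annually
Yearly total = $13,174.56
Per month = $13,174.56 / 12 = $1,097.88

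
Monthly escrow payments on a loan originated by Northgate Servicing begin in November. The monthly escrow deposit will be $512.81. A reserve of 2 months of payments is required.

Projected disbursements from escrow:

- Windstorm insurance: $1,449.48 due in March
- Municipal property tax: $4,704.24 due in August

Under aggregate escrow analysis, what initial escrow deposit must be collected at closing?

$2,051.24

Cushion = 2 × $512.81 = $1,025.62
Trial balance (start $0, +$512.81 each month, − disbursements):
  Nov: +$512.81 → $512.81
  Dec: +$512.81 → $1,025.62
  Jan: +$512.81 → $1,538.43
  Feb: +$512.81 → $2,051.24
  Mar: +$512.81 − $1,449.48 → $1,114.57
  Apr: +$512.81 → $1,627.38
  May: +$512.81 → $2,140.19
  Jun: +$512.81 → $2,653.00
  Jul: +$512.81 → $3,165.81
  Aug: +$512.81 − $4,704.24 → -$1,025.62
  Sep: +$512.81 → -$512.81
  Oct: +$512.81 → $0.00
Lowest trial balance = -$1,025.62 (Aug)
Initial deposit = cushion − low point = $1,025.62 − (-$1,025.62) = $2,051.24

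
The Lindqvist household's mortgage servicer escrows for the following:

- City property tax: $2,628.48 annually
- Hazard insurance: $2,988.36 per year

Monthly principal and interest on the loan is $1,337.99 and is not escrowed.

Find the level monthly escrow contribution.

City property tax = $2,628.48 per year
Hazard insurance = $2,988.36 per year
Combined annual = $2,628.48 + $2,988.36 = $5,616.84
Base monthly escrow = $5,616.84 / 12 = $468.07

$468.07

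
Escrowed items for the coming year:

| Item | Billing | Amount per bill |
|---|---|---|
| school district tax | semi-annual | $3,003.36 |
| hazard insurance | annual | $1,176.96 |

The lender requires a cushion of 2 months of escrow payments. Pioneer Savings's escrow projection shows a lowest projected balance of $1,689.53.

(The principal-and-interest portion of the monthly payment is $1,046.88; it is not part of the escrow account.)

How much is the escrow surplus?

$492.25

School district tax: $3,003.36 × 2 = $6,006.72 annually
Hazard insurance: $1,176.96 annually
Yearly total = $6,006.72 + $1,176.96 = $7,183.68
Monthly = $7,183.68 ÷ 12 = $598.64
Required reserve = 2 × $598.64 = $1,197.28
Surplus = $1,689.53 − $1,197.28 = $492.25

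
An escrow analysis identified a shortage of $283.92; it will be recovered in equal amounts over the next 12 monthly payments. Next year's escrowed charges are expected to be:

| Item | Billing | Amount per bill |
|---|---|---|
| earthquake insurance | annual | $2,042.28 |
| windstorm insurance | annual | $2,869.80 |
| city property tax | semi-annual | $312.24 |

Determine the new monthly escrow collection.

$485.04

Earthquake insurance: $2,042.28/yr
Windstorm insurance: $2,869.80/yr
City property tax: $312.24 × 2 = $624.48/yr
Total per year = $5,536.56
Monthly = $5,536.56 / 12 = $461.38
Monthly shortage recovery: $283.92 ÷ 12 = $23.66
New monthly escrow = $461.38 + $23.66 = $485.04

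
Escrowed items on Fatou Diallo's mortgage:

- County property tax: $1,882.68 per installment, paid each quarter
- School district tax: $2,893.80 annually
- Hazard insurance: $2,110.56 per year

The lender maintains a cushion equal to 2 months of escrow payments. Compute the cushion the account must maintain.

County property tax — $1,882.68 × 4 = $7,530.72 annually
School district tax — $2,893.80 annually
Hazard insurance — $2,110.56 annually
Combined annual = $12,535.08
Per month = $12,535.08 / 12 = $1,044.59
Required cushion = 2 × $1,044.59 = $2,089.18

$2,089.18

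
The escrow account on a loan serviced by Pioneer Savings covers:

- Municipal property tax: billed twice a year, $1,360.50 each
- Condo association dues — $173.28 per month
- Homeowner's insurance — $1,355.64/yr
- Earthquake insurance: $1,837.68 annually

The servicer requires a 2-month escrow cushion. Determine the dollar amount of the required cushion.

$1,332.28

Municipal property tax — $1,360.50 × 2 = $2,721.00
Condo association dues — $173.28 × 12 = $2,079.36
Homeowner's insurance — $1,355.64
Earthquake insurance — $1,837.68
Yearly total = $2,721.00 + $2,079.36 + $1,355.64 + $1,837.68 = $7,993.68
Monthly escrow = $7,993.68 / 12 = $666.14
Reserve = 2 × $666.14 = $1,332.28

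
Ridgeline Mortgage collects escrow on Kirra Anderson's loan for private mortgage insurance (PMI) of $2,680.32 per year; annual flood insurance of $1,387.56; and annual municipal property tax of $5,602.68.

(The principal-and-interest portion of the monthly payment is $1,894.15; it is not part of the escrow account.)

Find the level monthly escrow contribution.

Private mortgage insurance (PMI): $2,680.32 annually
Flood insurance: $1,387.56 annually
Municipal property tax: $5,602.68 annually
Annual escrow total = $9,670.56
Monthly escrow = $9,670.56 ÷ 12 = $805.88

$805.88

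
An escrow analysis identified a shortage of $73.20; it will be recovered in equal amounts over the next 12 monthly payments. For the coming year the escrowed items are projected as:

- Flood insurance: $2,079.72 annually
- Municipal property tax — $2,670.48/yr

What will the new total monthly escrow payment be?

$401.95

Flood insurance = $2,079.72 annually
Municipal property tax = $2,670.48 annually
Yearly total = $4,750.20
Base monthly escrow = $4,750.20 / 12 = $395.85
Shortage per month = $73.20 / 12 = $6.10
New monthly escrow = $395.85 + $6.10 = $401.95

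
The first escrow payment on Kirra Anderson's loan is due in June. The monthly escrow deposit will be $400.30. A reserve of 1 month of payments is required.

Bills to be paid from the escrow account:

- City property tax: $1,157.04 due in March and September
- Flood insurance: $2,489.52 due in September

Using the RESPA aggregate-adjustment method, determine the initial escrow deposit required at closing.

Cushion = 1 × $400.30 = $400.30
Trial balance (start $0, +$400.30 each month, − disbursements):
  Jun: +$400.30 → $400.30
  Jul: +$400.30 → $800.60
  Aug: +$400.30 → $1,200.90
  Sep: +$400.30 − $3,646.56 → -$2,045.36
  Oct: +$400.30 → -$1,645.06
  Nov: +$400.30 → -$1,244.76
  Dec: +$400.30 → -$844.46
  Jan: +$400.30 → -$444.16
  Feb: +$400.30 → -$43.86
  Mar: +$400.30 − $1,157.04 → -$800.60
  Apr: +$400.30 → -$400.30
  May: +$400.30 → $0.00
Lowest trial balance = -$2,045.36 (Sep)
Initial deposit = cushion − low point = $400.30 − (-$2,045.36) = $2,445.66

$2,445.66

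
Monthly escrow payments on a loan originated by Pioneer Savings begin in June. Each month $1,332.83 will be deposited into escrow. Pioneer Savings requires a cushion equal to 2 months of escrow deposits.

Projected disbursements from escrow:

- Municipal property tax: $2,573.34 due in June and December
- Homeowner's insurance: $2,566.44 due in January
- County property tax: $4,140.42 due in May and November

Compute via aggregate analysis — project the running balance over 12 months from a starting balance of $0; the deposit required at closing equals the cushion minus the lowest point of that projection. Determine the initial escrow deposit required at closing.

Cushion = 2 × $1,332.83 = $2,665.66
Trial balance (start $0, +$1,332.83 each month, − disbursements):
  Jun: +$1,332.83 − $2,573.34 → -$1,240.51
  Jul: +$1,332.83 → $92.32
  Aug: +$1,332.83 → $1,425.15
  Sep: +$1,332.83 → $2,757.98
  Oct: +$1,332.83 → $4,090.81
  Nov: +$1,332.83 − $4,140.42 → $1,283.22
  Dec: +$1,332.83 − $2,573.34 → $42.71
  Jan: +$1,332.83 − $2,566.44 → -$1,190.90
  Feb: +$1,332.83 → $141.93
  Mar: +$1,332.83 → $1,474.76
  Apr: +$1,332.83 → $2,807.59
  May: +$1,332.83 − $4,140.42 → $0.00
Lowest trial balance = -$1,240.51 (Jun)
Initial deposit = cushion − low point = $2,665.66 − (-$1,240.51) = $3,906.17

$3,906.17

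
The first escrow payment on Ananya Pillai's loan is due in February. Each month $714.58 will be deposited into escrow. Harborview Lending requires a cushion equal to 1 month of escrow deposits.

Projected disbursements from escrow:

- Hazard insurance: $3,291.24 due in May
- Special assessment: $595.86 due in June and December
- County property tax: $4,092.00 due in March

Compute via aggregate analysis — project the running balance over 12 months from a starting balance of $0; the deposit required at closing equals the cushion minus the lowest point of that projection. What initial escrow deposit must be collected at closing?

$5,239.50

Cushion = 1 × $714.58 = $714.58
Trial balance (start $0, +$714.58 each month, − disbursements):
  Feb: +$714.58 → $714.58
  Mar: +$714.58 − $4,092.00 → -$2,662.84
  Apr: +$714.58 → -$1,948.26
  May: +$714.58 − $3,291.24 → -$4,524.92
  Jun: +$714.58 − $595.86 → -$4,406.20
  Jul: +$714.58 → -$3,691.62
  Aug: +$714.58 → -$2,977.04
  Sep: +$714.58 → -$2,262.46
  Oct: +$714.58 → -$1,547.88
  Nov: +$714.58 → -$833.30
  Dec: +$714.58 − $595.86 → -$714.58
  Jan: +$714.58 → $0.00
Lowest trial balance = -$4,524.92 (May)
Initial deposit = cushion − low point = $714.58 − (-$4,524.92) = $5,239.50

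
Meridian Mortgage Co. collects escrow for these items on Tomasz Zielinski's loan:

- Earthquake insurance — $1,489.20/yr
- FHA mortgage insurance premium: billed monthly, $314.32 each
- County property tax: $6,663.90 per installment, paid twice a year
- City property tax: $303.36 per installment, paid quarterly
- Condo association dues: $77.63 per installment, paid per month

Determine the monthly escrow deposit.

Earthquake insurance — $1,489.20/yr
FHA mortgage insurance premium — $314.32 × 12 = $3,771.84/yr
County property tax — $6,663.90 × 2 = $13,327.80/yr
City property tax — $303.36 × 4 = $1,213.44/yr
Condo association dues — $77.63 × 12 = $931.56/yr
Annual escrow total = $20,733.84
Per month = $20,733.84 ÷ 12 = $1,727.82

$1,727.82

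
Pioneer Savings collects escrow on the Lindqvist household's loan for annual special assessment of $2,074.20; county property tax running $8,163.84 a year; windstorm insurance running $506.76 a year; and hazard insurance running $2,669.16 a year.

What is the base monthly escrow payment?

$1,117.83

Special assessment: $2,074.20
County property tax: $8,163.84
Windstorm insurance: $506.76
Hazard insurance: $2,669.16
Combined annual = $2,074.20 + $8,163.84 + $506.76 + $2,669.16 = $13,413.96
Base monthly escrow = $13,413.96 ÷ 12 = $1,117.83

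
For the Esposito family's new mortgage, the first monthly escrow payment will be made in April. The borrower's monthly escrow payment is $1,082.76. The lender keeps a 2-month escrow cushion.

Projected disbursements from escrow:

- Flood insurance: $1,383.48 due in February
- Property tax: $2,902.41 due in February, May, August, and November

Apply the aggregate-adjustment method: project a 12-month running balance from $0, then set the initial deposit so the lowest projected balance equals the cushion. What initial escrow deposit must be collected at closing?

$3,248.28

Cushion = 2 × $1,082.76 = $2,165.52
Trial balance (start $0, +$1,082.76 each month, − disbursements):
  Apr: +$1,082.76 → $1,082.76
  May: +$1,082.76 − $2,902.41 → -$736.89
  Jun: +$1,082.76 → $345.87
  Jul: +$1,082.76 → $1,428.63
  Aug: +$1,082.76 − $2,902.41 → -$391.02
  Sep: +$1,082.76 → $691.74
  Oct: +$1,082.76 → $1,774.50
  Nov: +$1,082.76 − $2,902.41 → -$45.15
  Dec: +$1,082.76 → $1,037.61
  Jan: +$1,082.76 → $2,120.37
  Feb: +$1,082.76 − $4,285.89 → -$1,082.76
  Mar: +$1,082.76 → $0.00
Lowest trial balance = -$1,082.76 (Feb)
Initial deposit = cushion − low point = $2,165.52 − (-$1,082.76) = $3,248.28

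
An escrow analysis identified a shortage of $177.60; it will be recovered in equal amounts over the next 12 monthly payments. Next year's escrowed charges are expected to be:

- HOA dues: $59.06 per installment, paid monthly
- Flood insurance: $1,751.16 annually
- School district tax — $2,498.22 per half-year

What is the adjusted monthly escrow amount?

HOA dues — $59.06 × 12 = $708.72 annually
Flood insurance — $1,751.16 annually
School district tax — $2,498.22 × 2 = $4,996.44 annually
Total per year = $708.72 + $1,751.16 + $4,996.44 = $7,456.32
Monthly = $7,456.32 ÷ 12 = $621.36
Monthly shortage recovery: $177.60 ÷ 12 = $14.80
New monthly escrow = $621.36 + $14.80 = $636.16

$636.16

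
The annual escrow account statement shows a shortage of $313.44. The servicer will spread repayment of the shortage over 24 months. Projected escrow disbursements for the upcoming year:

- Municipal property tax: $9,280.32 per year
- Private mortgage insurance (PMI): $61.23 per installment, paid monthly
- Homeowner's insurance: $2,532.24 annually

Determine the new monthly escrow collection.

Municipal property tax — $9,280.32
Private mortgage insurance (PMI) — $61.23 × 12 = $734.76
Homeowner's insurance — $2,532.24
Annual escrow total = $9,280.32 + $734.76 + $2,532.24 = $12,547.32
Monthly = $12,547.32 ÷ 12 = $1,045.61
Shortage spread = $313.44 ÷ 24 = $13.06/mo
New monthly escrow = $1,045.61 + $13.06 = $1,058.67

$1,058.67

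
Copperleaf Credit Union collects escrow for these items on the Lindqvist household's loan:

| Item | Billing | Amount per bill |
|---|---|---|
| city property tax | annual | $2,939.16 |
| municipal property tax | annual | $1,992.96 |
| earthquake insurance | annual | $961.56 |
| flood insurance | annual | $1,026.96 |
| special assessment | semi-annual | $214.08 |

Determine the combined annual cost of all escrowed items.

$7,348.80

City property tax = $2,939.16/yr
Municipal property tax = $1,992.96/yr
Earthquake insurance = $961.56/yr
Flood insurance = $1,026.96/yr
Special assessment = $214.08 × 2 = $428.16/yr
Total per year = $7,348.80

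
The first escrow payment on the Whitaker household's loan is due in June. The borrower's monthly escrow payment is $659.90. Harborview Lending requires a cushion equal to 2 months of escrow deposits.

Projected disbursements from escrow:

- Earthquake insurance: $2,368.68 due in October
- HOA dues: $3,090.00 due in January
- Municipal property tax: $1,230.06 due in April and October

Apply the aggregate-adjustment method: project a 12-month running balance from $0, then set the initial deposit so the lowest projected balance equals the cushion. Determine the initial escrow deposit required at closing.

$2,729.34

Cushion = 2 × $659.90 = $1,319.80
Trial balance (start $0, +$659.90 each month, − disbursements):
  Jun: +$659.90 → $659.90
  Jul: +$659.90 → $1,319.80
  Aug: +$659.90 → $1,979.70
  Sep: +$659.90 → $2,639.60
  Oct: +$659.90 − $3,598.74 → -$299.24
  Nov: +$659.90 → $360.66
  Dec: +$659.90 → $1,020.56
  Jan: +$659.90 − $3,090.00 → -$1,409.54
  Feb: +$659.90 → -$749.64
  Mar: +$659.90 → -$89.74
  Apr: +$659.90 − $1,230.06 → -$659.90
  May: +$659.90 → $0.00
Lowest trial balance = -$1,409.54 (Jan)
Initial deposit = cushion − low point = $1,319.80 − (-$1,409.54) = $2,729.34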